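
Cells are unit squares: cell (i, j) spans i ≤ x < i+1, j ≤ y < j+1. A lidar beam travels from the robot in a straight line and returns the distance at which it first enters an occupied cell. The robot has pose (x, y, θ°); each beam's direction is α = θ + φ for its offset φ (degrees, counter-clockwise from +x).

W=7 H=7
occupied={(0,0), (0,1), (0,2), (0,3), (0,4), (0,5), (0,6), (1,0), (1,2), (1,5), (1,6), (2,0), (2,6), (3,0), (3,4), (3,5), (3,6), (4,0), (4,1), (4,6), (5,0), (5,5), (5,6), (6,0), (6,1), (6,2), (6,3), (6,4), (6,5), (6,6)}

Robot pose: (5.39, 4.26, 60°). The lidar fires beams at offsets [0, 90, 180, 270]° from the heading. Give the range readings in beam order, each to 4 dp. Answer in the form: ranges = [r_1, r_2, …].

beam 1: φ=0°, α=60°
  cosα=0.5000 sinα=0.8660 | (5,4) | tMaxX 1.2200 tMaxY 0.8545 | tΔX 2.0000 tΔY 1.1547
    t=0.8545 [y] (5,5) — stop
  → r_1 = 0.8545
beam 2: φ=90°, α=150°
  cosα=-0.8660 sinα=0.5000 | (5,4) | tMaxX 0.4503 tMaxY 1.4800 | tΔX 1.1547 tΔY 2.0000
    t=0.4503 [x] (4,4)
    t=1.4800 [y] (4,5)
    t=1.6050 [x] (3,5) — stop
  → r_2 = 1.6050
beam 3: φ=180°, α=240°
  cosα=-0.5000 sinα=-0.8660 | (5,4) | tMaxX 0.7800 tMaxY 0.3002 | tΔX 2.0000 tΔY 1.1547
    t=0.3002 [y] (5,3)
    t=0.7800 [x] (4,3)
    t=1.4549 [y] (4,2)
    t=2.6096 [y] (4,1) — stop
  → r_3 = 2.6096
beam 4: φ=270°, α=330°
  cosα=0.8660 sinα=-0.5000 | (5,4) | tMaxX 0.7044 tMaxY 0.5200 | tΔX 1.1547 tΔY 2.0000
    t=0.5200 [y] (5,3)
    t=0.7044 [x] (6,3) — stop
  → r_4 = 0.7044

ranges = [0.8545, 1.6050, 2.6096, 0.7044]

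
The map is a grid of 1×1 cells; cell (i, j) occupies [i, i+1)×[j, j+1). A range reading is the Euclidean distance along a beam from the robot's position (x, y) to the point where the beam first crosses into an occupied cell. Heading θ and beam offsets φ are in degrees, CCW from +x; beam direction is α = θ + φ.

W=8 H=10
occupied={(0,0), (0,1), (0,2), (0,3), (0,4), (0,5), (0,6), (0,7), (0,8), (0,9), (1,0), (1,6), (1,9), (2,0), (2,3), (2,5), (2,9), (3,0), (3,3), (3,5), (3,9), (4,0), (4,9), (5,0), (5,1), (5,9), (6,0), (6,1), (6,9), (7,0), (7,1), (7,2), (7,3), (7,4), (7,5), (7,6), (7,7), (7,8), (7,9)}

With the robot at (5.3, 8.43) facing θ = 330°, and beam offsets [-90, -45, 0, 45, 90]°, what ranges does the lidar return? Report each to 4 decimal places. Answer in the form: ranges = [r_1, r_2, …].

beam 1: φ=-90°, α=240°
  dir = (cos 240°, sin 240°) = (-0.5000, -0.8660); from cell (5,8)
  next x-line at t=0.6000, next y-line at t=0.4965; Δt_x=2.0000, Δt_y=1.1547
    y: enter (5,7) at t=0.4965
    x: enter (4,7) at t=0.6000
    y: enter (4,6) at t=1.6512
    x: enter (3,6) at t=2.6000
    y: enter (3,5) at t=2.8059 ← occupied
  → r_1 = 2.8059
beam 2: φ=-45°, α=285°
  dir = (cos 285°, sin 285°) = (0.2588, -0.9659); from cell (5,8)
  next x-line at t=2.7046, next y-line at t=0.4452; Δt_x=3.8637, Δt_y=1.0353
    y: enter (5,7) at t=0.4452
    y: enter (5,6) at t=1.4804
    y: enter (5,5) at t=2.5157
    x: enter (6,5) at t=2.7046
    y: enter (6,4) at t=3.5510
    y: enter (6,3) at t=4.5863
    y: enter (6,2) at t=5.6215
    x: enter (7,2) at t=6.5683 ← occupied
  → r_2 = 6.5683
beam 3: φ=0°, α=330°
  dir = (cos 330°, sin 330°) = (0.8660, -0.5000); from cell (5,8)
  next x-line at t=0.8083, next y-line at t=0.8600; Δt_x=1.1547, Δt_y=2.0000
    x: enter (6,8) at t=0.8083
    y: enter (6,7) at t=0.8600
    x: enter (7,7) at t=1.9630 ← occupied
  → r_3 = 1.9630
beam 4: φ=45°, α=15°
  dir = (cos 15°, sin 15°) = (0.9659, 0.2588); from cell (5,8)
  next x-line at t=0.7247, next y-line at t=2.2023; Δt_x=1.0353, Δt_y=3.8637
    x: enter (6,8) at t=0.7247
    x: enter (7,8) at t=1.7600 ← occupied
  → r_4 = 1.7600
beam 5: φ=90°, α=60°
  dir = (cos 60°, sin 60°) = (0.5000, 0.8660); from cell (5,8)
  next x-line at t=1.4000, next y-line at t=0.6582; Δt_x=2.0000, Δt_y=1.1547
    y: enter (5,9) at t=0.6582 ← occupied
  → r_5 = 0.6582

ranges = [2.8059, 6.5683, 1.9630, 1.7600, 0.6582]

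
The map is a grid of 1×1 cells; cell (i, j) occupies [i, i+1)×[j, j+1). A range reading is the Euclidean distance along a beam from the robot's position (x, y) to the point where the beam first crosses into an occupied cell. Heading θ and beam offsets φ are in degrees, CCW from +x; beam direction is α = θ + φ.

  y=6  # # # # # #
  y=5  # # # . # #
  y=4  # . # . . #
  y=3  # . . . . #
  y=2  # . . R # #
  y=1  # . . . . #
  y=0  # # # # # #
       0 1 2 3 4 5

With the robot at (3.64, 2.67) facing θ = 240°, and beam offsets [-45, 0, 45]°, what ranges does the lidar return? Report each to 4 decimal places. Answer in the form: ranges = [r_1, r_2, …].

ranges = [2.7331, 1.9283, 1.7289]

beam 1: φ=-45°, α=195°
  cosα=-0.9659 sinα=-0.2588 | (3,2) | tMaxX 0.6626 tMaxY 2.5887 | tΔX 1.0353 tΔY 3.8637
    t=0.6626 [x] (2,2)
    t=1.6979 [x] (1,2)
    t=2.5887 [y] (1,1)
    t=2.7331 [x] (0,1) — stop
  → r_1 = 2.7331
beam 2: φ=0°, α=240°
  cosα=-0.5000 sinα=-0.8660 | (3,2) | tMaxX 1.2800 tMaxY 0.7736 | tΔX 2.0000 tΔY 1.1547
    t=0.7736 [y] (3,1)
    t=1.2800 [x] (2,1)
    t=1.9283 [y] (2,0) — stop
  → r_2 = 1.9283
beam 3: φ=45°, α=285°
  cosα=0.2588 sinα=-0.9659 | (3,2) | tMaxX 1.3909 tMaxY 0.6936 | tΔX 3.8637 tΔY 1.0353
    t=0.6936 [y] (3,1)
    t=1.3909 [x] (4,1)
    t=1.7289 [y] (4,0) — stop
  → r_3 = 1.7289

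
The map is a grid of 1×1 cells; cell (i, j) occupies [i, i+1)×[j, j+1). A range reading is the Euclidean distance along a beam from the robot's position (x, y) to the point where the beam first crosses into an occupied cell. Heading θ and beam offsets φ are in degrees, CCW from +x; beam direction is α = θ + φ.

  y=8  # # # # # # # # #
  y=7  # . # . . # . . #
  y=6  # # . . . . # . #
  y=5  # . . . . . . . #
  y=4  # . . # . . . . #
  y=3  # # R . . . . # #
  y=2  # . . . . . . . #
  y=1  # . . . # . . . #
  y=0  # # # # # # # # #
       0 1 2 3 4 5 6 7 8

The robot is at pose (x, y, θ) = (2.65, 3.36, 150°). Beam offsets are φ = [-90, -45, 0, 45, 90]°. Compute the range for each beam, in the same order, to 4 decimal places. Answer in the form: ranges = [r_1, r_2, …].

ranges = [0.7390, 2.7331, 0.7506, 0.6729, 2.7251]

beam 1: φ=-90°, α=60°
  direction (0.5000, 0.8660); cell (2,3); t to first gridline: x 0.7000, y 0.7390 (then +2.0000 / +1.1547)
    (3,3) via x @ 0.7000
    (3,4) via y @ 0.7390  # hit
  → r_1 = 0.7390
beam 2: φ=-45°, α=105°
  direction (-0.2588, 0.9659); cell (2,3); t to first gridline: x 2.5114, y 0.6626 (then +3.8637 / +1.0353)
    (2,4) via y @ 0.6626
    (2,5) via y @ 1.6979
    (1,5) via x @ 2.5114
    (1,6) via y @ 2.7331  # hit
  → r_2 = 2.7331
beam 3: φ=0°, α=150°
  direction (-0.8660, 0.5000); cell (2,3); t to first gridline: x 0.7506, y 1.2800 (then +1.1547 / +2.0000)
    (1,3) via x @ 0.7506  # hit
  → r_3 = 0.7506
beam 4: φ=45°, α=195°
  direction (-0.9659, -0.2588); cell (2,3); t to first gridline: x 0.6729, y 1.3909 (then +1.0353 / +3.8637)
    (1,3) via x @ 0.6729  # hit
  → r_4 = 0.6729
beam 5: φ=90°, α=240°
  direction (-0.5000, -0.8660); cell (2,3); t to first gridline: x 1.3000, y 0.4157 (then +2.0000 / +1.1547)
    (2,2) via y @ 0.4157
    (1,2) via x @ 1.3000
    (1,1) via y @ 1.5704
    (1,0) via y @ 2.7251  # hit
  → r_5 = 2.7251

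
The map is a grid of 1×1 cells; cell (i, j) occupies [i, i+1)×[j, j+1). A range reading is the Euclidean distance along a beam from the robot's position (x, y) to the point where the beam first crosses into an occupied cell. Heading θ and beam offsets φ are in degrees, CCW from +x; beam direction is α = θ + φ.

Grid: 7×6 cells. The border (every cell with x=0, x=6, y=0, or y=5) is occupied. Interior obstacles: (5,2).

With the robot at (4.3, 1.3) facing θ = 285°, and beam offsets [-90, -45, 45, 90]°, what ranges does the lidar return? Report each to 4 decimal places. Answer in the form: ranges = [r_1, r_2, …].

ranges = [1.1591, 0.3464, 0.6000, 1.7600]

beam 1: φ=-90°, α=195°
  cosα=-0.9659 sinα=-0.2588 | (4,1) | tMaxX 0.3106 tMaxY 1.1591 | tΔX 1.0353 tΔY 3.8637
    t=0.3106 [x] (3,1)
    t=1.1591 [y] (3,0) — stop
  → r_1 = 1.1591
beam 2: φ=-45°, α=240°
  cosα=-0.5000 sinα=-0.8660 | (4,1) | tMaxX 0.6000 tMaxY 0.3464 | tΔX 2.0000 tΔY 1.1547
    t=0.3464 [y] (4,0) — stop
  → r_2 = 0.3464
beam 3: φ=45°, α=330°
  cosα=0.8660 sinα=-0.5000 | (4,1) | tMaxX 0.8083 tMaxY 0.6000 | tΔX 1.1547 tΔY 2.0000
    t=0.6000 [y] (4,0) — stop
  → r_3 = 0.6000
beam 4: φ=90°, α=15°
  cosα=0.9659 sinα=0.2588 | (4,1) | tMaxX 0.7247 tMaxY 2.7046 | tΔX 1.0353 tΔY 3.8637
    t=0.7247 [x] (5,1)
    t=1.7600 [x] (6,1) — stop
  → r_4 = 1.7600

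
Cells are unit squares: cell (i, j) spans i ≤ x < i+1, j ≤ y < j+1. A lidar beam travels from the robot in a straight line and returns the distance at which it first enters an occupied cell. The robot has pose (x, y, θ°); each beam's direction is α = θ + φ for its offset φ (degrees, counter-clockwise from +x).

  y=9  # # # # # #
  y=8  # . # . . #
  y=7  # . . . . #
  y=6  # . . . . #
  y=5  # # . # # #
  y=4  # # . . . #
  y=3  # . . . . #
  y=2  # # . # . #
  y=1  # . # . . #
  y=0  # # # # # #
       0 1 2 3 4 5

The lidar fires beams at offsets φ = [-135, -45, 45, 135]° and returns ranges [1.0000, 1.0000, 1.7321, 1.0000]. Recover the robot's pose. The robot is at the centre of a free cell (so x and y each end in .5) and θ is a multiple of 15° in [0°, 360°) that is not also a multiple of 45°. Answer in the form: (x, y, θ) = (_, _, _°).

(x, y, θ) = (2.5, 3.5, 15°)

The pose lattice has 24·16 = 384 candidates. Test each by forward raycasting.
  (4.5, 1.5, 285°): beam 2 = 0.5774 ≠ 1.0000 ✗
  (3.5, 6.5, 345°): beam 1 = 1.7321 ≠ 1.0000 ✗
  (3.5, 3.5, 105°): beam 1 = 1.7321 ≠ 1.0000 ✗
  (4.5, 4.5, 195°): beam 1 = 0.5774 ≠ 1.0000 ✗
  …
  (2.5, 3.5, 15°): r_1=1.0000, r_2=1.0000, r_3=1.7321, r_4=1.0000 — all match ✓
Unique over the lattice → pose = (2.5, 3.5, 15°).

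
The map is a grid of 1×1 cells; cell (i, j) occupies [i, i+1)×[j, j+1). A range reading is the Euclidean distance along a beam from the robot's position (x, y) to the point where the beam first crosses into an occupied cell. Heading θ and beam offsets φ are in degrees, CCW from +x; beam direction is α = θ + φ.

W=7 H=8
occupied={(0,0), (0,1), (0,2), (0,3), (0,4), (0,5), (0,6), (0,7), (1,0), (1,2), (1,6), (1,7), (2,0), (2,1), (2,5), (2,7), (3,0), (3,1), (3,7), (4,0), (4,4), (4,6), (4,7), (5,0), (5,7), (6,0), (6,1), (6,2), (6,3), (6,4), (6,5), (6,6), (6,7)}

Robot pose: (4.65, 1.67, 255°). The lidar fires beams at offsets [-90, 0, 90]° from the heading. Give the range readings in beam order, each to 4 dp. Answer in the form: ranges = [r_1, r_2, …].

beam 1: φ=-90°, α=165°
  d=(-0.9659,0.2588)  start (4,1)  tX=0.6729 tY=1.2750  stride 1/|dx|=1.0353 1/|dy|=3.8637
    cross x-line → (3,1), t=0.6729 (wall)
  → r_1 = 0.6729
beam 2: φ=0°, α=255°
  d=(-0.2588,-0.9659)  start (4,1)  tX=2.5114 tY=0.6936  stride 1/|dx|=3.8637 1/|dy|=1.0353
    cross y-line → (4,0), t=0.6936 (wall)
  → r_2 = 0.6936
beam 3: φ=90°, α=345°
  d=(0.9659,-0.2588)  start (4,1)  tX=0.3623 tY=2.5887  stride 1/|dx|=1.0353 1/|dy|=3.8637
    cross x-line → (5,1), t=0.3623
    cross x-line → (6,1), t=1.3976 (wall)
  → r_3 = 1.3976

ranges = [0.6729, 0.6936, 1.3976]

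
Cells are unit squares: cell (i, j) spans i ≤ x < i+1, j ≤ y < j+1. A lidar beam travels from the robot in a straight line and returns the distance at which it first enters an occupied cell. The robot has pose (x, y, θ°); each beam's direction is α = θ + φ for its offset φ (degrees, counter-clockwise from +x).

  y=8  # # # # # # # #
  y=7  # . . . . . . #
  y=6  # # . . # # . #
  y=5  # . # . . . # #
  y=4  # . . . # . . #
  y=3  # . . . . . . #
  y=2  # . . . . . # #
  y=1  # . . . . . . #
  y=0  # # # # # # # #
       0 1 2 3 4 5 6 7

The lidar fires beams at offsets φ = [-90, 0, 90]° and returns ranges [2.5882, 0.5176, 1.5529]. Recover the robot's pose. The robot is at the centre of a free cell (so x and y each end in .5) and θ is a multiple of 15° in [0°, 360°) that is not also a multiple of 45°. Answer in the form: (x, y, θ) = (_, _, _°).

Enumerate (i+0.5, j+0.5, θ) over the 35 free cells and 16 admissible headings. For each, cast all 3 beams and compare to the given ranges.
  (5.5, 2.5, 60°): beam 1 = 0.5774 ≠ 2.5882 ✗
  (6.5, 3.5, 60°): beam 1 = 0.5774 ≠ 2.5882 ✗
  (3.5, 4.5, 165°): beam 1 = 1.9319 ≠ 2.5882 ✗
  …
  (1.5, 2.5, 165°): r_1=2.5882, r_2=0.5176, r_3=1.5529 — all match ✓
Unique over the lattice → pose = (1.5, 2.5, 165°).

(x, y, θ) = (1.5, 2.5, 165°)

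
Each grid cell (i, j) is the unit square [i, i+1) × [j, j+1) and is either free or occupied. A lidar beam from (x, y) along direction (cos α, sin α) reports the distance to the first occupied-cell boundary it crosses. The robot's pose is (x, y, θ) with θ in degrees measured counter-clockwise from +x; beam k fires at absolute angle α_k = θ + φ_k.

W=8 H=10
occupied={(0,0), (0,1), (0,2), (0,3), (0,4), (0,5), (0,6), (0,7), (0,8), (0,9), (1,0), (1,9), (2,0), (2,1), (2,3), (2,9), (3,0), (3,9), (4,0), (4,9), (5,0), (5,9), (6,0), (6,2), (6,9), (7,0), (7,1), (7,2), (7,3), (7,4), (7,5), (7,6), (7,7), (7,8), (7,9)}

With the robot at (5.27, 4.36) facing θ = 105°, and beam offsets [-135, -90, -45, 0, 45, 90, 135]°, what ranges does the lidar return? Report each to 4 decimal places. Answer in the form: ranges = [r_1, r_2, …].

ranges = [1.9976, 1.7910, 3.4600, 4.8037, 4.9306, 2.3501, 3.8798]

beam 1: φ=-135°, α=330°
  dir = (cos 330°, sin 330°) = (0.8660, -0.5000); from cell (5,4)
  next x-line at t=0.8429, next y-line at t=0.7200; Δt_x=1.1547, Δt_y=2.0000
    y: enter (5,3) at t=0.7200
    x: enter (6,3) at t=0.8429
    x: enter (7,3) at t=1.9976 ← occupied
  → r_1 = 1.9976
beam 2: φ=-90°, α=15°
  dir = (cos 15°, sin 15°) = (0.9659, 0.2588); from cell (5,4)
  next x-line at t=0.7558, next y-line at t=2.4728; Δt_x=1.0353, Δt_y=3.8637
    x: enter (6,4) at t=0.7558
    x: enter (7,4) at t=1.7910 ← occupied
  → r_2 = 1.7910
beam 3: φ=-45°, α=60°
  dir = (cos 60°, sin 60°) = (0.5000, 0.8660); from cell (5,4)
  next x-line at t=1.4600, next y-line at t=0.7390; Δt_x=2.0000, Δt_y=1.1547
    y: enter (5,5) at t=0.7390
    x: enter (6,5) at t=1.4600
    y: enter (6,6) at t=1.8937
    y: enter (6,7) at t=3.0484
    x: enter (7,7) at t=3.4600 ← occupied
  → r_3 = 3.4600
beam 4: φ=0°, α=105°
  dir = (cos 105°, sin 105°) = (-0.2588, 0.9659); from cell (5,4)
  next x-line at t=1.0432, next y-line at t=0.6626; Δt_x=3.8637, Δt_y=1.0353
    y: enter (5,5) at t=0.6626
    x: enter (4,5) at t=1.0432
    y: enter (4,6) at t=1.6979
    y: enter (4,7) at t=2.7331
    y: enter (4,8) at t=3.7684
    y: enter (4,9) at t=4.8037 ← occupied
  → r_4 = 4.8037
beam 5: φ=45°, α=150°
  dir = (cos 150°, sin 150°) = (-0.8660, 0.5000); from cell (5,4)
  next x-line at t=0.3118, next y-line at t=1.2800; Δt_x=1.1547, Δt_y=2.0000
    x: enter (4,4) at t=0.3118
    y: enter (4,5) at t=1.2800
    x: enter (3,5) at t=1.4665
    x: enter (2,5) at t=2.6212
    y: enter (2,6) at t=3.2800
    x: enter (1,6) at t=3.7759
    x: enter (0,6) at t=4.9306 ← occupied
  → r_5 = 4.9306
beam 6: φ=90°, α=195°
  dir = (cos 195°, sin 195°) = (-0.9659, -0.2588); from cell (5,4)
  next x-line at t=0.2795, next y-line at t=1.3909; Δt_x=1.0353, Δt_y=3.8637
    x: enter (4,4) at t=0.2795
    x: enter (3,4) at t=1.3148
    y: enter (3,3) at t=1.3909
    x: enter (2,3) at t=2.3501 ← occupied
  → r_6 = 2.3501
beam 7: φ=135°, α=240°
  dir = (cos 240°, sin 240°) = (-0.5000, -0.8660); from cell (5,4)
  next x-line at t=0.5400, next y-line at t=0.4157; Δt_x=2.0000, Δt_y=1.1547
    y: enter (5,3) at t=0.4157
    x: enter (4,3) at t=0.5400
    y: enter (4,2) at t=1.5704
    x: enter (3,2) at t=2.5400
    y: enter (3,1) at t=2.7251
    y: enter (3,0) at t=3.8798 ← occupied
  → r_7 = 3.8798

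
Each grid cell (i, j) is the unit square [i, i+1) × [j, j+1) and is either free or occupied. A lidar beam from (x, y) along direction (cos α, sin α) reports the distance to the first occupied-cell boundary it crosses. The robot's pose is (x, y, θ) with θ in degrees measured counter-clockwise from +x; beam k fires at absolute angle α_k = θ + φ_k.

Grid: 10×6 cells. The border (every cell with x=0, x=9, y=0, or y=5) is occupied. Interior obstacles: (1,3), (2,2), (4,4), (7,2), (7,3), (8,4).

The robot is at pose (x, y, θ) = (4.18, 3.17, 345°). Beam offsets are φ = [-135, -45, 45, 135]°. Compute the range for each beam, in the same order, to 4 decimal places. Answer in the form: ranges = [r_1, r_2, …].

beam 1: φ=-135°, α=210°
  d=(-0.8660,-0.5000)  start (4,3)  tX=0.2078 tY=0.3400  stride 1/|dx|=1.1547 1/|dy|=2.0000
    cross x-line → (3,3), t=0.2078
    cross y-line → (3,2), t=0.3400
    cross x-line → (2,2), t=1.3625 (wall)
  → r_1 = 1.3625
beam 2: φ=-45°, α=300°
  d=(0.5000,-0.8660)  start (4,3)  tX=1.6400 tY=0.1963  stride 1/|dx|=2.0000 1/|dy|=1.1547
    cross y-line → (4,2), t=0.1963
    cross y-line → (4,1), t=1.3510
    cross x-line → (5,1), t=1.6400
    cross y-line → (5,0), t=2.5057 (wall)
  → r_2 = 2.5057
beam 3: φ=45°, α=30°
  d=(0.8660,0.5000)  start (4,3)  tX=0.9469 tY=1.6600  stride 1/|dx|=1.1547 1/|dy|=2.0000
    cross x-line → (5,3), t=0.9469
    cross y-line → (5,4), t=1.6600
    cross x-line → (6,4), t=2.1016
    cross x-line → (7,4), t=3.2563
    cross y-line → (7,5), t=3.6600 (wall)
  → r_3 = 3.6600
beam 4: φ=135°, α=120°
  d=(-0.5000,0.8660)  start (4,3)  tX=0.3600 tY=0.9584  stride 1/|dx|=2.0000 1/|dy|=1.1547
    cross x-line → (3,3), t=0.3600
    cross y-line → (3,4), t=0.9584
    cross y-line → (3,5), t=2.1131 (wall)
  → r_4 = 2.1131

ranges = [1.3625, 2.5057, 3.6600, 2.1131]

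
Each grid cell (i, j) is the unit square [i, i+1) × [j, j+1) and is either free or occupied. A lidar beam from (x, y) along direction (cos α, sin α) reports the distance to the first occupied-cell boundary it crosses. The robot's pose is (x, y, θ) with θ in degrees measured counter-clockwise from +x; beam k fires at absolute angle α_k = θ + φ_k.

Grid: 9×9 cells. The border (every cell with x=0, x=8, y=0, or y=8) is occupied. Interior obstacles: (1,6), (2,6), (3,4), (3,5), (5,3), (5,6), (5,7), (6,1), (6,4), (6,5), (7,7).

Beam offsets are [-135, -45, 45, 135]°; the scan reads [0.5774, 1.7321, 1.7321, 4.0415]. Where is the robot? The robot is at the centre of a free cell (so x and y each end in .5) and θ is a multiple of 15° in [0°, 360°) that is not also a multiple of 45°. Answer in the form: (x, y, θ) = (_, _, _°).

(x, y, θ) = (2.5, 4.5, 165°)

Candidates: 38 free-cell centres × 16 headings = 608 poses. Raycast each; keep the one whose scan matches to 4 dp.
  (5.5, 2.5, 345°): beam 1 = 3.0000 ≠ 0.5774 ✗
  (7.5, 1.5, 150°): beam 1 = 0.5176 ≠ 0.5774 ✗
  (6.5, 3.5, 15°): beam 1 = 2.8868 ≠ 0.5774 ✗
  …
  (2.5, 4.5, 165°): r_1=0.5774, r_2=1.7321, r_3=1.7321, r_4=4.0415 — all match ✓
Unique over the lattice → pose = (2.5, 4.5, 165°).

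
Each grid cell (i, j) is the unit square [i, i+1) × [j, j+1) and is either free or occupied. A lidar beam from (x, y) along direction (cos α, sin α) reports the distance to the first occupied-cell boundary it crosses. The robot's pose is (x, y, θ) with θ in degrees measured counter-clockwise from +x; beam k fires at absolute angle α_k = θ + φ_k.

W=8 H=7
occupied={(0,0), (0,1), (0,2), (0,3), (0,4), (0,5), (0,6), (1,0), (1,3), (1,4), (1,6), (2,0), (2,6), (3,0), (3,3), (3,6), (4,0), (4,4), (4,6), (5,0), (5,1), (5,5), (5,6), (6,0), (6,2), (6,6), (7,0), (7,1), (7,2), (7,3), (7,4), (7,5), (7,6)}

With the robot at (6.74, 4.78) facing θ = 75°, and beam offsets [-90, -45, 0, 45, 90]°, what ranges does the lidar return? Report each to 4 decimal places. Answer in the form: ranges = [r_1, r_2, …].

ranges = [0.2692, 0.3002, 1.0046, 1.4087, 0.8500]

beam 1: φ=-90°, α=345°
  direction (0.9659, -0.2588); cell (6,4); t to first gridline: x 0.2692, y 3.0137 (then +1.0353 / +3.8637)
    (7,4) via x @ 0.2692  # hit
  → r_1 = 0.2692
beam 2: φ=-45°, α=30°
  direction (0.8660, 0.5000); cell (6,4); t to first gridline: x 0.3002, y 0.4400 (then +1.1547 / +2.0000)
    (7,4) via x @ 0.3002  # hit
  → r_2 = 0.3002
beam 3: φ=0°, α=75°
  direction (0.2588, 0.9659); cell (6,4); t to first gridline: x 1.0046, y 0.2278 (then +3.8637 / +1.0353)
    (6,5) via y @ 0.2278
    (7,5) via x @ 1.0046  # hit
  → r_3 = 1.0046
beam 4: φ=45°, α=120°
  direction (-0.5000, 0.8660); cell (6,4); t to first gridline: x 1.4800, y 0.2540 (then +2.0000 / +1.1547)
    (6,5) via y @ 0.2540
    (6,6) via y @ 1.4087  # hit
  → r_4 = 1.4087
beam 5: φ=90°, α=165°
  direction (-0.9659, 0.2588); cell (6,4); t to first gridline: x 0.7661, y 0.8500 (then +1.0353 / +3.8637)
    (5,4) via x @ 0.7661
    (5,5) via y @ 0.8500  # hit
  → r_5 = 0.8500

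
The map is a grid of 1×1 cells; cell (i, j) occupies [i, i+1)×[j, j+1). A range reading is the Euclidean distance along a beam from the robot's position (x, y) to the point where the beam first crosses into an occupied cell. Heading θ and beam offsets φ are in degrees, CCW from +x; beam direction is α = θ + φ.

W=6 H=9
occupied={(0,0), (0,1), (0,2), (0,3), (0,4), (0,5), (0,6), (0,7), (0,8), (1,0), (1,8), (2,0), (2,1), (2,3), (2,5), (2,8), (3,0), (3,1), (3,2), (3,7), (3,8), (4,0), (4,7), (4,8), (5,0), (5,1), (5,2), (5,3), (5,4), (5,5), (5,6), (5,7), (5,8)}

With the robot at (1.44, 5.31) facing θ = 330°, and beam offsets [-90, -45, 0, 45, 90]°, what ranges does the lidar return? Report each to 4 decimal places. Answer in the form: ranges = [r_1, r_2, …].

ranges = [0.8800, 2.1637, 4.1107, 0.5798, 3.1061]

beam 1: φ=-90°, α=240°
  cosα=-0.5000 sinα=-0.8660 | (1,5) | tMaxX 0.8800 tMaxY 0.3580 | tΔX 2.0000 tΔY 1.1547
    t=0.3580 [y] (1,4)
    t=0.8800 [x] (0,4) — stop
  → r_1 = 0.8800
beam 2: φ=-45°, α=285°
  cosα=0.2588 sinα=-0.9659 | (1,5) | tMaxX 2.1637 tMaxY 0.3209 | tΔX 3.8637 tΔY 1.0353
    t=0.3209 [y] (1,4)
    t=1.3562 [y] (1,3)
    t=2.1637 [x] (2,3) — stop
  → r_2 = 2.1637
beam 3: φ=0°, α=330°
  cosα=0.8660 sinα=-0.5000 | (1,5) | tMaxX 0.6466 tMaxY 0.6200 | tΔX 1.1547 tΔY 2.0000
    t=0.6200 [y] (1,4)
    t=0.6466 [x] (2,4)
    t=1.8013 [x] (3,4)
    t=2.6200 [y] (3,3)
    t=2.9560 [x] (4,3)
    t=4.1107 [x] (5,3) — stop
  → r_3 = 4.1107
beam 4: φ=45°, α=15°
  cosα=0.9659 sinα=0.2588 | (1,5) | tMaxX 0.5798 tMaxY 2.6660 | tΔX 1.0353 tΔY 3.8637
    t=0.5798 [x] (2,5) — stop
  → r_4 = 0.5798
beam 5: φ=90°, α=60°
  cosα=0.5000 sinα=0.8660 | (1,5) | tMaxX 1.1200 tMaxY 0.7967 | tΔX 2.0000 tΔY 1.1547
    t=0.7967 [y] (1,6)
    t=1.1200 [x] (2,6)
    t=1.9514 [y] (2,7)
    t=3.1061 [y] (2,8) — stop
  → r_5 = 3.1061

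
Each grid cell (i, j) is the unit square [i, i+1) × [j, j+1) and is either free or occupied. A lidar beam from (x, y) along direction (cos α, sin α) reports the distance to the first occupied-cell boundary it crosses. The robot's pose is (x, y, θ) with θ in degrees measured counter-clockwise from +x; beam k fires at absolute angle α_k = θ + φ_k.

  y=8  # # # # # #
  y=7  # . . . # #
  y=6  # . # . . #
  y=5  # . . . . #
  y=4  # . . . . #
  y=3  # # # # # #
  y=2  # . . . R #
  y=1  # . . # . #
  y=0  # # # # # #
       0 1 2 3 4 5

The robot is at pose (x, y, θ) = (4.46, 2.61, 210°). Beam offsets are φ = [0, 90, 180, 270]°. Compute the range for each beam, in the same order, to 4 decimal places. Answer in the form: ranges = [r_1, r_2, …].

ranges = [1.2200, 1.0800, 0.6235, 0.4503]

beam 1: φ=0°, α=210°
  cosα=-0.8660 sinα=-0.5000 | (4,2) | tMaxX 0.5312 tMaxY 1.2200 | tΔX 1.1547 tΔY 2.0000
    t=0.5312 [x] (3,2)
    t=1.2200 [y] (3,1) — stop
  → r_1 = 1.2200
beam 2: φ=90°, α=300°
  cosα=0.5000 sinα=-0.8660 | (4,2) | tMaxX 1.0800 tMaxY 0.7044 | tΔX 2.0000 tΔY 1.1547
    t=0.7044 [y] (4,1)
    t=1.0800 [x] (5,1) — stop
  → r_2 = 1.0800
beam 3: φ=180°, α=30°
  cosα=0.8660 sinα=0.5000 | (4,2) | tMaxX 0.6235 tMaxY 0.7800 | tΔX 1.1547 tΔY 2.0000
    t=0.6235 [x] (5,2) — stop
  → r_3 = 0.6235
beam 4: φ=270°, α=120°
  cosα=-0.5000 sinα=0.8660 | (4,2) | tMaxX 0.9200 tMaxY 0.4503 | tΔX 2.0000 tΔY 1.1547
    t=0.4503 [y] (4,3) — stop
  → r_4 = 0.4503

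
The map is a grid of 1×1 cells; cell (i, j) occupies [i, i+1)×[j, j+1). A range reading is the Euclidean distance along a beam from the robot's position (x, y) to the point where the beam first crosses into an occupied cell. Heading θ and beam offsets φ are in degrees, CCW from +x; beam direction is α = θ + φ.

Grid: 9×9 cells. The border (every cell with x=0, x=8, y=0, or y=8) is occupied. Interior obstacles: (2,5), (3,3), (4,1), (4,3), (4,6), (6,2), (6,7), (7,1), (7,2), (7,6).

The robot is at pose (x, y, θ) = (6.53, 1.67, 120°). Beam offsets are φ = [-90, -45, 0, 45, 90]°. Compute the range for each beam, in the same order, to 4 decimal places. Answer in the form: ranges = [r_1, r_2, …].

beam 1: φ=-90°, α=30°
  cosα=0.8660 sinα=0.5000 | (6,1) | tMaxX 0.5427 tMaxY 0.6600 | tΔX 1.1547 tΔY 2.0000
    t=0.5427 [x] (7,1) — stop
  → r_1 = 0.5427
beam 2: φ=-45°, α=75°
  cosα=0.2588 sinα=0.9659 | (6,1) | tMaxX 1.8159 tMaxY 0.3416 | tΔX 3.8637 tΔY 1.0353
    t=0.3416 [y] (6,2) — stop
  → r_2 = 0.3416
beam 3: φ=0°, α=120°
  cosα=-0.5000 sinα=0.8660 | (6,1) | tMaxX 1.0600 tMaxY 0.3811 | tΔX 2.0000 tΔY 1.1547
    t=0.3811 [y] (6,2) — stop
  → r_3 = 0.3811
beam 4: φ=45°, α=165°
  cosα=-0.9659 sinα=0.2588 | (6,1) | tMaxX 0.5487 tMaxY 1.2750 | tΔX 1.0353 tΔY 3.8637
    t=0.5487 [x] (5,1)
    t=1.2750 [y] (5,2)
    t=1.5840 [x] (4,2)
    t=2.6192 [x] (3,2)
    t=3.6545 [x] (2,2)
    t=4.6898 [x] (1,2)
    t=5.1387 [y] (1,3)
    t=5.7251 [x] (0,3) — stop
  → r_4 = 5.7251
beam 5: φ=90°, α=210°
  cosα=-0.8660 sinα=-0.5000 | (6,1) | tMaxX 0.6120 tMaxY 1.3400 | tΔX 1.1547 tΔY 2.0000
    t=0.6120 [x] (5,1)
    t=1.3400 [y] (5,0) — stop
  → r_5 = 1.3400

ranges = [0.5427, 0.3416, 0.3811, 5.7251, 1.3400]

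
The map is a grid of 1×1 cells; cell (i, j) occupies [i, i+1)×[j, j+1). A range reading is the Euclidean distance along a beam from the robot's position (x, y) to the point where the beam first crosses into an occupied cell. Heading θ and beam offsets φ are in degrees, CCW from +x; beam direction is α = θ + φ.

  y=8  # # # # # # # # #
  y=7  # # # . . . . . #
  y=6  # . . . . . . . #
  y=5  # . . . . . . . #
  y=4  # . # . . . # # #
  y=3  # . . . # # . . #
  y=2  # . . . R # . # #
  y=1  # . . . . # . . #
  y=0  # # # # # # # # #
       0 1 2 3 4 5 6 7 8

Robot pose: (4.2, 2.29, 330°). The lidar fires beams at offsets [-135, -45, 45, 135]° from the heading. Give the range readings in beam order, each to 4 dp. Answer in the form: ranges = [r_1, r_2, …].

beam 1: φ=-135°, α=195°
  d=(-0.9659,-0.2588)  start (4,2)  tX=0.2071 tY=1.1205  stride 1/|dx|=1.0353 1/|dy|=3.8637
    cross x-line → (3,2), t=0.2071
    cross y-line → (3,1), t=1.1205
    cross x-line → (2,1), t=1.2423
    cross x-line → (1,1), t=2.2776
    cross x-line → (0,1), t=3.3129 (wall)
  → r_1 = 3.3129
beam 2: φ=-45°, α=285°
  d=(0.2588,-0.9659)  start (4,2)  tX=3.0910 tY=0.3002  stride 1/|dx|=3.8637 1/|dy|=1.0353
    cross y-line → (4,1), t=0.3002
    cross y-line → (4,0), t=1.3355 (wall)
  → r_2 = 1.3355
beam 3: φ=45°, α=15°
  d=(0.9659,0.2588)  start (4,2)  tX=0.8282 tY=2.7432  stride 1/|dx|=1.0353 1/|dy|=3.8637
    cross x-line → (5,2), t=0.8282 (wall)
  → r_3 = 0.8282
beam 4: φ=135°, α=105°
  d=(-0.2588,0.9659)  start (4,2)  tX=0.7727 tY=0.7350  stride 1/|dx|=3.8637 1/|dy|=1.0353
    cross y-line → (4,3), t=0.7350 (wall)
  → r_4 = 0.7350

ranges = [3.3129, 1.3355, 0.8282, 0.7350]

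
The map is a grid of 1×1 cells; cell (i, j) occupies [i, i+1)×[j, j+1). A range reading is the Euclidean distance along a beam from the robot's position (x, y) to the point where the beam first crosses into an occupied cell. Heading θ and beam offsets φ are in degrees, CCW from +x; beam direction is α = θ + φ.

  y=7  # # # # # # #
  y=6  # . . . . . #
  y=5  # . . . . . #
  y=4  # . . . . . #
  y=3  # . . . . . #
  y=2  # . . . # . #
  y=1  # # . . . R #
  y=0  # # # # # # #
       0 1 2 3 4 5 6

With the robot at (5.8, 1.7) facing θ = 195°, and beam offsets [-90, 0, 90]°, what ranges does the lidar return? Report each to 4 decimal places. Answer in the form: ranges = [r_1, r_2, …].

ranges = [5.4870, 2.7046, 0.7247]

beam 1: φ=-90°, α=105°
  cosα=-0.2588 sinα=0.9659 | (5,1) | tMaxX 3.0910 tMaxY 0.3106 | tΔX 3.8637 tΔY 1.0353
    t=0.3106 [y] (5,2)
    t=1.3459 [y] (5,3)
    t=2.3811 [y] (5,4)
    t=3.0910 [x] (4,4)
    t=3.4164 [y] (4,5)
    t=4.4517 [y] (4,6)
    t=5.4870 [y] (4,7) — stop
  → r_1 = 5.4870
beam 2: φ=0°, α=195°
  cosα=-0.9659 sinα=-0.2588 | (5,1) | tMaxX 0.8282 tMaxY 2.7046 | tΔX 1.0353 tΔY 3.8637
    t=0.8282 [x] (4,1)
    t=1.8635 [x] (3,1)
    t=2.7046 [y] (3,0) — stop
  → r_2 = 2.7046
beam 3: φ=90°, α=285°
  cosα=0.2588 sinα=-0.9659 | (5,1) | tMaxX 0.7727 tMaxY 0.7247 | tΔX 3.8637 tΔY 1.0353
    t=0.7247 [y] (5,0) — stop
  → r_3 = 0.7247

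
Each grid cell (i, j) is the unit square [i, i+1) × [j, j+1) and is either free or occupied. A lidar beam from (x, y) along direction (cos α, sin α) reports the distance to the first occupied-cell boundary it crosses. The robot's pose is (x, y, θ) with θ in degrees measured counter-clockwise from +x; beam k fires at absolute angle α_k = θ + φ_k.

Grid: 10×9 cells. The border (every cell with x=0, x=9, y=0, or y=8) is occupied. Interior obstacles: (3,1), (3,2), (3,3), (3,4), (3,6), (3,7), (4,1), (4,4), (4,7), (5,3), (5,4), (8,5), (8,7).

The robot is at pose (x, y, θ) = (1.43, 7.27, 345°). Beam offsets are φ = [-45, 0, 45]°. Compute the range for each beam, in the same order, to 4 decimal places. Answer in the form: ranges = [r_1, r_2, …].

ranges = [3.1400, 1.6254, 1.4600]

beam 1: φ=-45°, α=300°
  cosα=0.5000 sinα=-0.8660 | (1,7) | tMaxX 1.1400 tMaxY 0.3118 | tΔX 2.0000 tΔY 1.1547
    t=0.3118 [y] (1,6)
    t=1.1400 [x] (2,6)
    t=1.4665 [y] (2,5)
    t=2.6212 [y] (2,4)
    t=3.1400 [x] (3,4) — stop
  → r_1 = 3.1400
beam 2: φ=0°, α=345°
  cosα=0.9659 sinα=-0.2588 | (1,7) | tMaxX 0.5901 tMaxY 1.0432 | tΔX 1.0353 tΔY 3.8637
    t=0.5901 [x] (2,7)
    t=1.0432 [y] (2,6)
    t=1.6254 [x] (3,6) — stop
  → r_2 = 1.6254
beam 3: φ=45°, α=30°
  cosα=0.8660 sinα=0.5000 | (1,7) | tMaxX 0.6582 tMaxY 1.4600 | tΔX 1.1547 tΔY 2.0000
    t=0.6582 [x] (2,7)
    t=1.4600 [y] (2,8) — stop
  → r_3 = 1.4600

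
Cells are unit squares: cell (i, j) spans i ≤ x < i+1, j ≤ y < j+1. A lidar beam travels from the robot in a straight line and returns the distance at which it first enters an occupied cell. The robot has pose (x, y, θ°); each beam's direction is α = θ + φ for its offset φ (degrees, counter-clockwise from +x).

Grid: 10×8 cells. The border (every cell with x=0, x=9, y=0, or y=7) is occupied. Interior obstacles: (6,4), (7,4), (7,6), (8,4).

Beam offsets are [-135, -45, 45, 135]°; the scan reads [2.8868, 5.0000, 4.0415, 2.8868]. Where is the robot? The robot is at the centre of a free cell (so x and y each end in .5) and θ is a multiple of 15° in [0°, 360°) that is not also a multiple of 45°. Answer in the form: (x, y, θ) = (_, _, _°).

(x, y, θ) = (3.5, 3.5, 15°)

Candidates: 44 free-cell centres × 16 headings = 704 poses. Raycast each; keep the one whose scan matches to 4 dp.
  (4.5, 6.5, 30°): beam 1 = 5.6940 ≠ 2.8868 ✗
  (5.5, 2.5, 120°): beam 1 = 3.6235 ≠ 2.8868 ✗
  (1.5, 5.5, 15°): beam 1 = 1.0000 ≠ 2.8868 ✗
  (7.5, 1.5, 240°): beam 1 = 2.5882 ≠ 2.8868 ✗
  (3.5, 3.5, 330°): beam 1 = 2.5882 ≠ 2.8868 ✗
  …
  (3.5, 3.5, 15°): r_1=2.8868, r_2=5.0000, r_3=4.0415, r_4=2.8868 — all match ✓
Only this pose fits every beam.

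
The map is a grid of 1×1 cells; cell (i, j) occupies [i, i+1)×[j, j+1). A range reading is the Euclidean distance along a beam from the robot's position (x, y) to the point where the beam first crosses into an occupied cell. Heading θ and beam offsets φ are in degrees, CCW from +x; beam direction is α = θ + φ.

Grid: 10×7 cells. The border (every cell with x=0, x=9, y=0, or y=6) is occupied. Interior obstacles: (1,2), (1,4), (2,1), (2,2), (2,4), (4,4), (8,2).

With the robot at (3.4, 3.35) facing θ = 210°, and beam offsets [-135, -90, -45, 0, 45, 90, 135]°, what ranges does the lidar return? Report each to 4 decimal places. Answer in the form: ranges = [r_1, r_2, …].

ranges = [2.7435, 0.8000, 2.4847, 0.7000, 1.5455, 2.7135, 4.7623]

beam 1: φ=-135°, α=75°
  direction (0.2588, 0.9659); cell (3,3); t to first gridline: x 2.3182, y 0.6729 (then +3.8637 / +1.0353)
    (3,4) via y @ 0.6729
    (3,5) via y @ 1.7082
    (4,5) via x @ 2.3182
    (4,6) via y @ 2.7435  # hit
  → r_1 = 2.7435
beam 2: φ=-90°, α=120°
  direction (-0.5000, 0.8660); cell (3,3); t to first gridline: x 0.8000, y 0.7506 (then +2.0000 / +1.1547)
    (3,4) via y @ 0.7506
    (2,4) via x @ 0.8000  # hit
  → r_2 = 0.8000
beam 3: φ=-45°, α=165°
  direction (-0.9659, 0.2588); cell (3,3); t to first gridline: x 0.4141, y 2.5114 (then +1.0353 / +3.8637)
    (2,3) via x @ 0.4141
    (1,3) via x @ 1.4494
    (0,3) via x @ 2.4847  # hit
  → r_3 = 2.4847
beam 4: φ=0°, α=210°
  direction (-0.8660, -0.5000); cell (3,3); t to first gridline: x 0.4619, y 0.7000 (then +1.1547 / +2.0000)
    (2,3) via x @ 0.4619
    (2,2) via y @ 0.7000  # hit
  → r_4 = 0.7000
beam 5: φ=45°, α=255°
  direction (-0.2588, -0.9659); cell (3,3); t to first gridline: x 1.5455, y 0.3623 (then +3.8637 / +1.0353)
    (3,2) via y @ 0.3623
    (3,1) via y @ 1.3976
    (2,1) via x @ 1.5455  # hit
  → r_5 = 1.5455
beam 6: φ=90°, α=300°
  direction (0.5000, -0.8660); cell (3,3); t to first gridline: x 1.2000, y 0.4041 (then +2.0000 / +1.1547)
    (3,2) via y @ 0.4041
    (4,2) via x @ 1.2000
    (4,1) via y @ 1.5588
    (4,0) via y @ 2.7135  # hit
  → r_6 = 2.7135
beam 7: φ=135°, α=345°
  direction (0.9659, -0.2588); cell (3,3); t to first gridline: x 0.6212, y 1.3523 (then +1.0353 / +3.8637)
    (4,3) via x @ 0.6212
    (4,2) via y @ 1.3523
    (5,2) via x @ 1.6564
    (6,2) via x @ 2.6917
    (7,2) via x @ 3.7270
    (8,2) via x @ 4.7623  # hit
  → r_7 = 4.7623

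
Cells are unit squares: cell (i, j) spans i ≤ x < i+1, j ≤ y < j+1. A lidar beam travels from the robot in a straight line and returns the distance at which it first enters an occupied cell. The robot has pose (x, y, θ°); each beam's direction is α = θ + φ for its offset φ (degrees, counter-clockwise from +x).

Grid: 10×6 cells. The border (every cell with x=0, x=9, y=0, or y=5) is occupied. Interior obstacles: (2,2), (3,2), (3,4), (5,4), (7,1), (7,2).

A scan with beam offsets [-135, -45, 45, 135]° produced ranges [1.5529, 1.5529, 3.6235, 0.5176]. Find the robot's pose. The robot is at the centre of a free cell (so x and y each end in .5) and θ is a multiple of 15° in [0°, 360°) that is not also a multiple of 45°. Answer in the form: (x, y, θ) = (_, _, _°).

The pose lattice has 26·16 = 416 candidates. Test each by forward raycasting.
  (4.5, 2.5, 120°): beam 1 = 2.5882 ≠ 1.5529 ✗
  (1.5, 4.5, 120°): beam 2 = 0.5176 ≠ 1.5529 ✗
  (1.5, 1.5, 210°): beam 1 = 3.6235 ≠ 1.5529 ✗
  (8.5, 4.5, 30°): beam 1 = 1.9319 ≠ 1.5529 ✗
  (3.5, 3.5, 330°): beam 1 = 2.5882 ≠ 1.5529 ✗
  …
  (7.5, 3.5, 150°): r_1=1.5529, r_2=1.5529, r_3=3.6235, r_4=0.5176 — all match ✓
Unique over the lattice → pose = (7.5, 3.5, 150°).

(x, y, θ) = (7.5, 3.5, 150°)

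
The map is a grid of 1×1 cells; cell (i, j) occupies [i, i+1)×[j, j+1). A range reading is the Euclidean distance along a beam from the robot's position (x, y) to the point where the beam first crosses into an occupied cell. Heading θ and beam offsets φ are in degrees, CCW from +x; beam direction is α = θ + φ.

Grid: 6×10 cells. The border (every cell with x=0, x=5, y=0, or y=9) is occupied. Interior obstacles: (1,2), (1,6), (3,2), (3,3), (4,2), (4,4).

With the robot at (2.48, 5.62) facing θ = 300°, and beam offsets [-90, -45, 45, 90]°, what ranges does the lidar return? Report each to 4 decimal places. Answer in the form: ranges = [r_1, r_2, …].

ranges = [1.7090, 2.7124, 2.3955, 2.9098]

beam 1: φ=-90°, α=210°
  direction (-0.8660, -0.5000); cell (2,5); t to first gridline: x 0.5543, y 1.2400 (then +1.1547 / +2.0000)
    (1,5) via x @ 0.5543
    (1,4) via y @ 1.2400
    (0,4) via x @ 1.7090  # hit
  → r_1 = 1.7090
beam 2: φ=-45°, α=255°
  direction (-0.2588, -0.9659); cell (2,5); t to first gridline: x 1.8546, y 0.6419 (then +3.8637 / +1.0353)
    (2,4) via y @ 0.6419
    (2,3) via y @ 1.6771
    (1,3) via x @ 1.8546
    (1,2) via y @ 2.7124  # hit
  → r_2 = 2.7124
beam 3: φ=45°, α=345°
  direction (0.9659, -0.2588); cell (2,5); t to first gridline: x 0.5383, y 2.3955 (then +1.0353 / +3.8637)
    (3,5) via x @ 0.5383
    (4,5) via x @ 1.5736
    (4,4) via y @ 2.3955  # hit
  → r_3 = 2.3955
beam 4: φ=90°, α=30°
  direction (0.8660, 0.5000); cell (2,5); t to first gridline: x 0.6004, y 0.7600 (then +1.1547 / +2.0000)
    (3,5) via x @ 0.6004
    (3,6) via y @ 0.7600
    (4,6) via x @ 1.7551
    (4,7) via y @ 2.7600
    (5,7) via x @ 2.9098  # hit
  → r_4 = 2.9098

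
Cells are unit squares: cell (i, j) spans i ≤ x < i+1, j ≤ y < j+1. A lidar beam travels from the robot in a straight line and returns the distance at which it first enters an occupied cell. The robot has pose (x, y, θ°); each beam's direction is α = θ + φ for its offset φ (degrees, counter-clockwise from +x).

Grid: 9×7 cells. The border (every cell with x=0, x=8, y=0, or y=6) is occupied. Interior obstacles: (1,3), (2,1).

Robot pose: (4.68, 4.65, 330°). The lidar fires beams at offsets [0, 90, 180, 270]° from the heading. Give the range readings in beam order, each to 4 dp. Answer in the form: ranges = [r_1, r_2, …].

beam 1: φ=0°, α=330°
  d=(0.8660,-0.5000)  start (4,4)  tX=0.3695 tY=1.3000  stride 1/|dx|=1.1547 1/|dy|=2.0000
    cross x-line → (5,4), t=0.3695
    cross y-line → (5,3), t=1.3000
    cross x-line → (6,3), t=1.5242
    cross x-line → (7,3), t=2.6789
    cross y-line → (7,2), t=3.3000
    cross x-line → (8,2), t=3.8336 (wall)
  → r_1 = 3.8336
beam 2: φ=90°, α=60°
  d=(0.5000,0.8660)  start (4,4)  tX=0.6400 tY=0.4041  stride 1/|dx|=2.0000 1/|dy|=1.1547
    cross y-line → (4,5), t=0.4041
    cross x-line → (5,5), t=0.6400
    cross y-line → (5,6), t=1.5588 (wall)
  → r_2 = 1.5588
beam 3: φ=180°, α=150°
  d=(-0.8660,0.5000)  start (4,4)  tX=0.7852 tY=0.7000  stride 1/|dx|=1.1547 1/|dy|=2.0000
    cross y-line → (4,5), t=0.7000
    cross x-line → (3,5), t=0.7852
    cross x-line → (2,5), t=1.9399
    cross y-line → (2,6), t=2.7000 (wall)
  → r_3 = 2.7000
beam 4: φ=270°, α=240°
  d=(-0.5000,-0.8660)  start (4,4)  tX=1.3600 tY=0.7506  stride 1/|dx|=2.0000 1/|dy|=1.1547
    cross y-line → (4,3), t=0.7506
    cross x-line → (3,3), t=1.3600
    cross y-line → (3,2), t=1.9053
    cross y-line → (3,1), t=3.0600
    cross x-line → (2,1), t=3.3600 (wall)
  → r_4 = 3.3600

ranges = [3.8336, 1.5588, 2.7000, 3.3600]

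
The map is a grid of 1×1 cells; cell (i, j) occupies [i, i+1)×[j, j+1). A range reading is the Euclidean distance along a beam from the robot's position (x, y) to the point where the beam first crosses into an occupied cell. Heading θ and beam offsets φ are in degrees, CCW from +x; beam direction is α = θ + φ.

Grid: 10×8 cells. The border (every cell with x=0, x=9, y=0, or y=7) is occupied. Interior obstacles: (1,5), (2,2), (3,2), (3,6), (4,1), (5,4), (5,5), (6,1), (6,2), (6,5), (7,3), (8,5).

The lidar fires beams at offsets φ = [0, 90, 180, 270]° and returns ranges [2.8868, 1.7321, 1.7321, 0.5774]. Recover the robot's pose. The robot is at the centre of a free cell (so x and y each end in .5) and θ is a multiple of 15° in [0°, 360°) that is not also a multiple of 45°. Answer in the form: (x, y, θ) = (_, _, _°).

Enumerate (i+0.5, j+0.5, θ) over the 36 free cells and 16 admissible headings. For each, cast all 4 beams and compare to the given ranges.
  (2.5, 5.5, 150°): beam 1 = 0.5774 ≠ 2.8868 ✗
  (2.5, 4.5, 120°): beam 1 = 1.0000 ≠ 2.8868 ✗
  (8.5, 6.5, 150°): beam 1 = 1.0000 ≠ 2.8868 ✗
  …
  (2.5, 3.5, 30°): r_1=2.8868, r_2=1.7321, r_3=1.7321, r_4=0.5774 — all match ✓
Only this pose fits every beam.

(x, y, θ) = (2.5, 3.5, 30°)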